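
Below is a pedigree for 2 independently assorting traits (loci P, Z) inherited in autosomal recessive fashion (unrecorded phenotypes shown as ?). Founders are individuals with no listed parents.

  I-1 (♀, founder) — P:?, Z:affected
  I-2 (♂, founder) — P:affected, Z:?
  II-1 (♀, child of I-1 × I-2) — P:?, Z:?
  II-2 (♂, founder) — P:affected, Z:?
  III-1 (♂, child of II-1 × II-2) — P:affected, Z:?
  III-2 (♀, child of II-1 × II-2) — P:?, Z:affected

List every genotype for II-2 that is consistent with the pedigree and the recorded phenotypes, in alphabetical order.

P/I-1 ? ·: PP|Pp|pp
P/I-2 aff ·: pp
P/II-1 ? I-1×I-2: Pp|pp
P/II-2 aff ·: pp
P/III-1 aff II-1×II-2: pp
P/III-2 ? II-1×II-2: Pp|pp
⇒ P over [I-1,I-2,II-1,II-2,III-1,III-2]: 6 consistent
Z/I-1 aff ·: zz
Z/I-2 ? ·: ZZ|Zz|zz
Z/II-1 ? I-1×I-2: Zz|zz
Z/II-2 ? ·: Zz|zz
Z/III-1 ? II-1×II-2: ZZ|Zz|zz
Z/III-2 aff II-1×II-2: zz
⇒ Z over [I-1,I-2,II-1,II-2,III-1,III-2]: 16 consistent

II-2 ∈ {pp Zz, pp zz}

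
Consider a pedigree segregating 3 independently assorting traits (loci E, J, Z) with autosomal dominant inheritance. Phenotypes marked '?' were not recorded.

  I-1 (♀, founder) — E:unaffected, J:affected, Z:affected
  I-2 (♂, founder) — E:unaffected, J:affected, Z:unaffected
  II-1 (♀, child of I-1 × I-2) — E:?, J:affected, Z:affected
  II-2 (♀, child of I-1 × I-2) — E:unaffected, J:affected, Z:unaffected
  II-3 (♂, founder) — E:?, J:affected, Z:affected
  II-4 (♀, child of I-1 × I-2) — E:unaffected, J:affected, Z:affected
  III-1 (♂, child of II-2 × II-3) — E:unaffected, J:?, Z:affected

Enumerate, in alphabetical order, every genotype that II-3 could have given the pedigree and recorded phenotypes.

E/I-1 un ·: ee
E/I-2 un ·: ee
E/II-1 ? I-1×I-2: ee
E/II-2 un I-1×I-2: ee
E/II-3 ? ·: ee|Ee
E/II-4 un I-1×I-2: ee
E/III-1 un II-2×II-3: ee
⇒ E over [I-1,I-2,II-1,II-2,II-3,II-4,III-1]: 2 consistent
J/I-1 aff ·: Jj|JJ
J/I-2 aff ·: Jj|JJ
J/II-1 aff I-1×I-2: Jj|JJ
J/II-2 aff I-1×I-2: Jj|JJ
J/II-3 aff ·: Jj|JJ
J/II-4 aff I-1×I-2: Jj|JJ
J/III-1 ? II-2×II-3: jj|Jj|JJ
⇒ J over [I-1,I-2,II-1,II-2,II-3,II-4,III-1]: 99 consistent
Z/I-1 aff ·: Zz
Z/I-2 un ·: zz
Z/II-1 aff I-1×I-2: Zz
Z/II-2 un I-1×I-2: zz
Z/II-3 aff ·: Zz|ZZ
Z/II-4 aff I-1×I-2: Zz
Z/III-1 aff II-2×II-3: Zz
⇒ Z over [I-1,I-2,II-1,II-2,II-3,II-4,III-1]: 2 consistent

II-3 ∈ {Ee JJ ZZ, Ee JJ Zz, Ee Jj ZZ, Ee Jj Zz, ee JJ ZZ, ee JJ Zz, ee Jj ZZ, ee Jj Zz}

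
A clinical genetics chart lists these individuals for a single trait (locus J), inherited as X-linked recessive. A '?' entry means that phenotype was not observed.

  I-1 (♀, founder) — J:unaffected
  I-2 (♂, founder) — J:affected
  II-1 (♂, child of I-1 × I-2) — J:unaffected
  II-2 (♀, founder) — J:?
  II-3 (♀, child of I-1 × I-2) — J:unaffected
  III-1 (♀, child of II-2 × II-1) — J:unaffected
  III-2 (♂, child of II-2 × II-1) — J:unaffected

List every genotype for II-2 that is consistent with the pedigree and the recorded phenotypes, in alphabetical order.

II-2 ∈ {X^JX^J, X^JX^j}

J/I-1 un ·: X^JX^J|X^JX^j
J/I-2 aff ·: X^jY
J/II-1 un I-1×I-2: X^JY
J/II-2 ? ·: X^JX^J|X^JX^j
J/II-3 un I-1×I-2: X^JX^j
J/III-1 un II-2×II-1: X^JX^J|X^JX^j
J/III-2 un II-2×II-1: X^JY
⇒ J over [I-1,I-2,II-1,II-2,II-3,III-1,III-2]: 6 consistent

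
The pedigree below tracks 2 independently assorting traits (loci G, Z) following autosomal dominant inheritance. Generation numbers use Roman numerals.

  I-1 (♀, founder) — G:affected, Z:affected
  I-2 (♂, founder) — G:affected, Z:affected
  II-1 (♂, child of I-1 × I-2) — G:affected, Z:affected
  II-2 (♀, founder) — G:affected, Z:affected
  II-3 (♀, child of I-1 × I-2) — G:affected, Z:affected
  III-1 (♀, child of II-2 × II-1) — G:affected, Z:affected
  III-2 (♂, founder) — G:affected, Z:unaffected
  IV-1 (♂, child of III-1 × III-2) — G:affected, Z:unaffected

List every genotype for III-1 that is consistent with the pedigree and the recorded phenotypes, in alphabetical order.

G/I-1 aff ·: Gg|GG
G/I-2 aff ·: Gg|GG
G/II-1 aff I-1×I-2: Gg|GG
G/II-2 aff ·: Gg|GG
G/II-3 aff I-1×I-2: Gg|GG
G/III-1 aff II-2×II-1: Gg|GG
G/III-2 aff ·: Gg|GG
G/IV-1 aff III-1×III-2: Gg|GG
⇒ G over [I-1,I-2,II-1,II-2,II-3,III-1,III-2,IV-1]: 154 consistent
Z/I-1 aff ·: Zz|ZZ
Z/I-2 aff ·: Zz|ZZ
Z/II-1 aff I-1×I-2: Zz|ZZ
Z/II-2 aff ·: Zz|ZZ
Z/II-3 aff I-1×I-2: Zz|ZZ
Z/III-1 aff II-2×II-1: Zz
Z/III-2 un ·: zz
Z/IV-1 un III-1×III-2: zz
⇒ Z over [I-1,I-2,II-1,II-2,II-3,III-1,III-2,IV-1]: 19 consistent

III-1 ∈ {GG Zz, Gg Zz}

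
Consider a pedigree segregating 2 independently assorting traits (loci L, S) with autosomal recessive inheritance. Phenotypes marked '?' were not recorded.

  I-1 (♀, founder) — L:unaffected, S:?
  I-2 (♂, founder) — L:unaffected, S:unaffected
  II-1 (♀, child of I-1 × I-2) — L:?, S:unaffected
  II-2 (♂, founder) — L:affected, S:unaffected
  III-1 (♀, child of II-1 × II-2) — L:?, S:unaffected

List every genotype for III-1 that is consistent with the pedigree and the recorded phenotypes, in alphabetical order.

L/I-1 un ·: LL|Ll
L/I-2 un ·: LL|Ll
L/II-1 ? I-1×I-2: LL|Ll|ll
L/II-2 aff ·: ll
L/III-1 ? II-1×II-2: Ll|ll
⇒ L over [I-1,I-2,II-1,II-2,III-1]: 11 consistent
S/I-1 ? ·: SS|Ss|ss
S/I-2 un ·: SS|Ss
S/II-1 un I-1×I-2: SS|Ss
S/II-2 un ·: SS|Ss
S/III-1 un II-1×II-2: SS|Ss
⇒ S over [I-1,I-2,II-1,II-2,III-1]: 32 consistent

III-1 ∈ {Ll SS, Ll Ss, ll SS, ll Ss}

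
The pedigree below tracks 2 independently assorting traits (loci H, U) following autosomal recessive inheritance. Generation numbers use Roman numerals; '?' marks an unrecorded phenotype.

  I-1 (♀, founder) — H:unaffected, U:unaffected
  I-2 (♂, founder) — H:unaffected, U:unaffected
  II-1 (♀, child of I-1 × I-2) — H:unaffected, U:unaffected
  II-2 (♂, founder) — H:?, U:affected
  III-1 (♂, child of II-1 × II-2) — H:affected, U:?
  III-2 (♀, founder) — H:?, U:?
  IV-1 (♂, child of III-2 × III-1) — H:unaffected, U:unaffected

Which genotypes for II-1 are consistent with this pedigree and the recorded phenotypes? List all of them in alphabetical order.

H/I-1 un ·: HH|Hh
H/I-2 un ·: HH|Hh
H/II-1 un I-1×I-2: Hh
H/II-2 ? ·: Hh|hh
H/III-1 aff II-1×II-2: hh
H/III-2 ? ·: HH|Hh
H/IV-1 un III-2×III-1: Hh
⇒ H over [I-1,I-2,II-1,II-2,III-1,III-2,IV-1]: 12 consistent
U/I-1 un ·: UU|Uu
U/I-2 un ·: UU|Uu
U/II-1 un I-1×I-2: UU|Uu
U/II-2 aff ·: uu
U/III-1 ? II-1×II-2: Uu|uu
U/III-2 ? ·: UU|Uu|uu
U/IV-1 un III-2×III-1: UU|Uu
⇒ U over [I-1,I-2,II-1,II-2,III-1,III-2,IV-1]: 41 consistent

II-1 ∈ {Hh UU, Hh Uu}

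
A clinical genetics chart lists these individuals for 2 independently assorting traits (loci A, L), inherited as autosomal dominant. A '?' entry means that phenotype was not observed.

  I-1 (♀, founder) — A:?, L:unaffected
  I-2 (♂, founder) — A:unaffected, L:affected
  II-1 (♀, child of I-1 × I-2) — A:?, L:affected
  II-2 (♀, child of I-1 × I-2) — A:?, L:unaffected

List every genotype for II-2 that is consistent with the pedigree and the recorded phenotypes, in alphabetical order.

A/I-1 ? ·: aa|Aa|AA
A/I-2 un ·: aa
A/II-1 ? I-1×I-2: aa|Aa
A/II-2 ? I-1×I-2: aa|Aa
⇒ A over [I-1,I-2,II-1,II-2]: 6 consistent
L/I-1 un ·: ll
L/I-2 aff ·: Ll
L/II-1 aff I-1×I-2: Ll
L/II-2 un I-1×I-2: ll
⇒ L over [I-1,I-2,II-1,II-2]: 1 consistent

II-2 ∈ {Aa ll, aa ll}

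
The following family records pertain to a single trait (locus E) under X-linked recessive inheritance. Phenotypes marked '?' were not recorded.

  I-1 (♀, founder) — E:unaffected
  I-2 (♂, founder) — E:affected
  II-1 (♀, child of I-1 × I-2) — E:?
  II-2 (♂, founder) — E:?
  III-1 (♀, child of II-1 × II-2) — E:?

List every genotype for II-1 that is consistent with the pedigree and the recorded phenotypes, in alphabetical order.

II-1 ∈ {X^EX^e, X^eX^e}

E/I-1 un ·: X^EX^E|X^EX^e
E/I-2 aff ·: X^eY
E/II-1 ? I-1×I-2: X^EX^e|X^eX^e
E/II-2 ? ·: X^EY|X^eY
E/III-1 ? II-1×II-2: X^EX^E|X^EX^e|X^eX^e
⇒ E over [I-1,I-2,II-1,II-2,III-1]: 10 consistent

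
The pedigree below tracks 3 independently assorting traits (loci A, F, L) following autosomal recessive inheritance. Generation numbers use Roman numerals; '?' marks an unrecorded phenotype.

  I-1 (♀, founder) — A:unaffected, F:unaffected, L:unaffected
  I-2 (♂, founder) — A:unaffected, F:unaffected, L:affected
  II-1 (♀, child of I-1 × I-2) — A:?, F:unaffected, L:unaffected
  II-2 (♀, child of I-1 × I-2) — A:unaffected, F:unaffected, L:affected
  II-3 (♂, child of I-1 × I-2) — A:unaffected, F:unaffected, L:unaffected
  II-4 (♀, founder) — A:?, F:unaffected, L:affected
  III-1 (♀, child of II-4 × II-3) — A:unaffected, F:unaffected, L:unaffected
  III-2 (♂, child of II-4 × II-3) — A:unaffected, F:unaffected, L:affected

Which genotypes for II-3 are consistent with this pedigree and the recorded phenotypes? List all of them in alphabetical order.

A/I-1 un ·: AA|Aa
A/I-2 un ·: AA|Aa
A/II-1 ? I-1×I-2: AA|Aa|aa
A/II-2 un I-1×I-2: AA|Aa
A/II-3 un I-1×I-2: AA|Aa
A/II-4 ? ·: AA|Aa|aa
A/III-1 un II-4×II-3: AA|Aa
A/III-2 un II-4×II-3: AA|Aa
⇒ A over [I-1,I-2,II-1,II-2,II-3,II-4,III-1,III-2]: 216 consistent
F/I-1 un ·: FF|Ff
F/I-2 un ·: FF|Ff
F/II-1 un I-1×I-2: FF|Ff
F/II-2 un I-1×I-2: FF|Ff
F/II-3 un I-1×I-2: FF|Ff
F/II-4 un ·: FF|Ff
F/III-1 un II-4×II-3: FF|Ff
F/III-2 un II-4×II-3: FF|Ff
⇒ F over [I-1,I-2,II-1,II-2,II-3,II-4,III-1,III-2]: 161 consistent
L/I-1 un ·: Ll
L/I-2 aff ·: ll
L/II-1 un I-1×I-2: Ll
L/II-2 aff I-1×I-2: ll
L/II-3 un I-1×I-2: Ll
L/II-4 aff ·: ll
L/III-1 un II-4×II-3: Ll
L/III-2 aff II-4×II-3: ll
⇒ L over [I-1,I-2,II-1,II-2,II-3,II-4,III-1,III-2]: 1 consistent

II-3 ∈ {AA FF Ll, AA Ff Ll, Aa FF Ll, Aa Ff Ll}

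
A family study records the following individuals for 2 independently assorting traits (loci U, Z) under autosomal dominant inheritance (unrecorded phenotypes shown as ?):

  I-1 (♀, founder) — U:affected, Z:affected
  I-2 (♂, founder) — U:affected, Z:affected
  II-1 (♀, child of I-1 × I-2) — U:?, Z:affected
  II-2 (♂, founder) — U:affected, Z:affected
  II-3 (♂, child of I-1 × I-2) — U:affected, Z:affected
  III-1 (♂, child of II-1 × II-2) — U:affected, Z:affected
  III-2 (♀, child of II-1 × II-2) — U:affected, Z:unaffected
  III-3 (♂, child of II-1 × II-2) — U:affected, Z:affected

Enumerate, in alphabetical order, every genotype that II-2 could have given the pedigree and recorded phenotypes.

II-2 ∈ {UU Zz, Uu Zz}

U/I-1 aff ·: Uu|UU
U/I-2 aff ·: Uu|UU
U/II-1 ? I-1×I-2: uu|Uu|UU
U/II-2 aff ·: Uu|UU
U/II-3 aff I-1×I-2: Uu|UU
U/III-1 aff II-1×II-2: Uu|UU
U/III-2 aff II-1×II-2: Uu|UU
U/III-3 aff II-1×II-2: Uu|UU
⇒ U over [I-1,I-2,II-1,II-2,II-3,III-1,III-2,III-3]: 163 consistent
Z/I-1 aff ·: Zz|ZZ
Z/I-2 aff ·: Zz|ZZ
Z/II-1 aff I-1×I-2: Zz
Z/II-2 aff ·: Zz
Z/II-3 aff I-1×I-2: Zz|ZZ
Z/III-1 aff II-1×II-2: Zz|ZZ
Z/III-2 un II-1×II-2: zz
Z/III-3 aff II-1×II-2: Zz|ZZ
⇒ Z over [I-1,I-2,II-1,II-2,II-3,III-1,III-2,III-3]: 24 consistent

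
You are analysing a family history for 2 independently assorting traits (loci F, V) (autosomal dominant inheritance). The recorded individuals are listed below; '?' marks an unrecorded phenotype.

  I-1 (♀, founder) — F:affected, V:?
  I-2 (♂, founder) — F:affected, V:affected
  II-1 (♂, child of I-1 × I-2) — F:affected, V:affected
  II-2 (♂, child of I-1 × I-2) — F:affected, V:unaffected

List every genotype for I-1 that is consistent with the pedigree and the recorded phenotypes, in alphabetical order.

F/I-1 aff ·: Ff|FF
F/I-2 aff ·: Ff|FF
F/II-1 aff I-1×I-2: Ff|FF
F/II-2 aff I-1×I-2: Ff|FF
⇒ F over [I-1,I-2,II-1,II-2]: 13 consistent
V/I-1 ? ·: vv|Vv
V/I-2 aff ·: Vv
V/II-1 aff I-1×I-2: Vv|VV
V/II-2 un I-1×I-2: vv
⇒ V over [I-1,I-2,II-1,II-2]: 3 consistent

I-1 ∈ {FF Vv, FF vv, Ff Vv, Ff vv}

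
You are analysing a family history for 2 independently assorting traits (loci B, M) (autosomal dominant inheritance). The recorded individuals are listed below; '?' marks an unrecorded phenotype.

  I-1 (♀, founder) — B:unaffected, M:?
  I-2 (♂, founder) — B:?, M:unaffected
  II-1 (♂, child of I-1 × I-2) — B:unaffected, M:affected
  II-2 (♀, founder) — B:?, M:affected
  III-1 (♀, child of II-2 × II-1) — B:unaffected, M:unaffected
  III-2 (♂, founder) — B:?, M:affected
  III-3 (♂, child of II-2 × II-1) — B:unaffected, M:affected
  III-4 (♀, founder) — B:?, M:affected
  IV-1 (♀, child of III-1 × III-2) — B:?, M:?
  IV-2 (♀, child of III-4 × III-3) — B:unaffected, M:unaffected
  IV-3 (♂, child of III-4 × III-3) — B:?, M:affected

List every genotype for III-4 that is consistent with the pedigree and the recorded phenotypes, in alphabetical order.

III-4 ∈ {Bb Mm, bb Mm}

B/I-1 un ·: bb
B/I-2 ? ·: bb|Bb
B/II-1 un I-1×I-2: bb
B/II-2 ? ·: bb|Bb
B/III-1 un II-2×II-1: bb
B/III-2 ? ·: bb|Bb|BB
B/III-3 un II-2×II-1: bb
B/III-4 ? ·: bb|Bb
B/IV-1 ? III-1×III-2: bb|Bb
B/IV-2 un III-4×III-3: bb
B/IV-3 ? III-4×III-3: bb|Bb
⇒ B over [I-1,I-2,II-1,II-2,III-1,III-2,III-3,III-4,IV-1,IV-2,IV-3]: 48 consistent
M/I-1 ? ·: Mm|MM
M/I-2 un ·: mm
M/II-1 aff I-1×I-2: Mm
M/II-2 aff ·: Mm
M/III-1 un II-2×II-1: mm
M/III-2 aff ·: Mm|MM
M/III-3 aff II-2×II-1: Mm
M/III-4 aff ·: Mm
M/IV-1 ? III-1×III-2: mm|Mm
M/IV-2 un III-4×III-3: mm
M/IV-3 aff III-4×III-3: Mm|MM
⇒ M over [I-1,I-2,II-1,II-2,III-1,III-2,III-3,III-4,IV-1,IV-2,IV-3]: 12 consistent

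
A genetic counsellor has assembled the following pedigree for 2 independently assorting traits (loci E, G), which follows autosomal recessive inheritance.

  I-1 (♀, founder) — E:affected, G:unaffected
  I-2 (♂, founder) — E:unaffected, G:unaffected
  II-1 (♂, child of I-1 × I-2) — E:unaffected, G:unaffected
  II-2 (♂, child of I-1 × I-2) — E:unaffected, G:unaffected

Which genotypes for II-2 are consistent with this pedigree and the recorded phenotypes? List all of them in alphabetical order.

E/I-1 aff ·: ee
E/I-2 un ·: EE|Ee
E/II-1 un I-1×I-2: Ee
E/II-2 un I-1×I-2: Ee
⇒ E over [I-1,I-2,II-1,II-2]: 2 consistent
G/I-1 un ·: GG|Gg
G/I-2 un ·: GG|Gg
G/II-1 un I-1×I-2: GG|Gg
G/II-2 un I-1×I-2: GG|Gg
⇒ G over [I-1,I-2,II-1,II-2]: 13 consistent

II-2 ∈ {Ee GG, Ee Gg}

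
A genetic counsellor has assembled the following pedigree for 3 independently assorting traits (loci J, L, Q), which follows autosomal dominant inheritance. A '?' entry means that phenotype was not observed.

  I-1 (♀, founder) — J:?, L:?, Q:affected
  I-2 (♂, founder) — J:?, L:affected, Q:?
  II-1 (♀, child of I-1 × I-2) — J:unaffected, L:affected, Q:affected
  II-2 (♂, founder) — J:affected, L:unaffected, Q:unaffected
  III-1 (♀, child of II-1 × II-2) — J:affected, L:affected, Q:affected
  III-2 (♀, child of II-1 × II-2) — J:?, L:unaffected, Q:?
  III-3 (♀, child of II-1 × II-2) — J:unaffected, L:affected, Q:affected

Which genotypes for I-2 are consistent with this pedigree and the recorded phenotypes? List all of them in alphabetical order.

I-2 ∈ {Jj LL QQ, Jj LL Qq, Jj LL qq, Jj Ll QQ, Jj Ll Qq, Jj Ll qq, jj LL QQ, jj LL Qq, jj LL qq, jj Ll QQ, jj Ll Qq, jj Ll qq}

J/I-1 ? ·: jj|Jj
J/I-2 ? ·: jj|Jj
J/II-1 un I-1×I-2: jj
J/II-2 aff ·: Jj
J/III-1 aff II-1×II-2: Jj
J/III-2 ? II-1×II-2: jj|Jj
J/III-3 un II-1×II-2: jj
⇒ J over [I-1,I-2,II-1,II-2,III-1,III-2,III-3]: 8 consistent
L/I-1 ? ·: ll|Ll|LL
L/I-2 aff ·: Ll|LL
L/II-1 aff I-1×I-2: Ll
L/II-2 un ·: ll
L/III-1 aff II-1×II-2: Ll
L/III-2 un II-1×II-2: ll
L/III-3 aff II-1×II-2: Ll
⇒ L over [I-1,I-2,II-1,II-2,III-1,III-2,III-3]: 5 consistent
Q/I-1 aff ·: Qq|QQ
Q/I-2 ? ·: qq|Qq|QQ
Q/II-1 aff I-1×I-2: Qq|QQ
Q/II-2 un ·: qq
Q/III-1 aff II-1×II-2: Qq
Q/III-2 ? II-1×II-2: qq|Qq
Q/III-3 aff II-1×II-2: Qq
⇒ Q over [I-1,I-2,II-1,II-2,III-1,III-2,III-3]: 14 consistent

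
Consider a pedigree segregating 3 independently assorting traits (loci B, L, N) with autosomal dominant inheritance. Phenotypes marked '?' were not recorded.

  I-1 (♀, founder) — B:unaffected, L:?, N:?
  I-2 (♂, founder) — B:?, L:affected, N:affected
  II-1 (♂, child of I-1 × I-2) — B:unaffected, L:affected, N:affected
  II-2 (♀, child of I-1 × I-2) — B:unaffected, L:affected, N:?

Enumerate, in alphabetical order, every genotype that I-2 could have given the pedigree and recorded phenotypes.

B/I-1 un ·: bb
B/I-2 ? ·: bb|Bb
B/II-1 un I-1×I-2: bb
B/II-2 un I-1×I-2: bb
⇒ B over [I-1,I-2,II-1,II-2]: 2 consistent
L/I-1 ? ·: ll|Ll|LL
L/I-2 aff ·: Ll|LL
L/II-1 aff I-1×I-2: Ll|LL
L/II-2 aff I-1×I-2: Ll|LL
⇒ L over [I-1,I-2,II-1,II-2]: 15 consistent
N/I-1 ? ·: nn|Nn|NN
N/I-2 aff ·: Nn|NN
N/II-1 aff I-1×I-2: Nn|NN
N/II-2 ? I-1×I-2: nn|Nn|NN
⇒ N over [I-1,I-2,II-1,II-2]: 18 consistent

I-2 ∈ {Bb LL NN, Bb LL Nn, Bb Ll NN, Bb Ll Nn, bb LL NN, bb LL Nn, bb Ll NN, bb Ll Nn}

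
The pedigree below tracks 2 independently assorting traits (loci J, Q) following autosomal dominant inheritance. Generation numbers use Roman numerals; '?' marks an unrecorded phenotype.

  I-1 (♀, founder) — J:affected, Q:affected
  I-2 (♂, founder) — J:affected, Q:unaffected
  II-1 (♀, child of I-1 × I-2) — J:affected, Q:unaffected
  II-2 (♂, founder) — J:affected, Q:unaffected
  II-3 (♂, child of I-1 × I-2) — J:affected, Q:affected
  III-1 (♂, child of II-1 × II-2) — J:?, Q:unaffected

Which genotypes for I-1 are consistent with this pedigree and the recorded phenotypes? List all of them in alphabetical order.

I-1 ∈ {JJ Qq, Jj Qq}

J/I-1 aff ·: Jj|JJ
J/I-2 aff ·: Jj|JJ
J/II-1 aff I-1×I-2: Jj|JJ
J/II-2 aff ·: Jj|JJ
J/II-3 aff I-1×I-2: Jj|JJ
J/III-1 ? II-1×II-2: jj|Jj|JJ
⇒ J over [I-1,I-2,II-1,II-2,II-3,III-1]: 51 consistent
Q/I-1 aff ·: Qq
Q/I-2 un ·: qq
Q/II-1 un I-1×I-2: qq
Q/II-2 un ·: qq
Q/II-3 aff I-1×I-2: Qq
Q/III-1 un II-1×II-2: qq
⇒ Q over [I-1,I-2,II-1,II-2,II-3,III-1]: 1 consistent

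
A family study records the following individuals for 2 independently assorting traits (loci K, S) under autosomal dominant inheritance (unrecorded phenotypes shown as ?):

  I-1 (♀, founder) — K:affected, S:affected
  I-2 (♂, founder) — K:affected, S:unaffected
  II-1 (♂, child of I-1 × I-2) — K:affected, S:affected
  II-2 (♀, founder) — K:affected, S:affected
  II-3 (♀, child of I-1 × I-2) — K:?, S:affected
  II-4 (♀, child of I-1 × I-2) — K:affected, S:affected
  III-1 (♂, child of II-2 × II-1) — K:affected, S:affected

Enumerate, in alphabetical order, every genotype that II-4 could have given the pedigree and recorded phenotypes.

K/I-1 aff ·: Kk|KK
K/I-2 aff ·: Kk|KK
K/II-1 aff I-1×I-2: Kk|KK
K/II-2 aff ·: Kk|KK
K/II-3 ? I-1×I-2: kk|Kk|KK
K/II-4 aff I-1×I-2: Kk|KK
K/III-1 aff II-2×II-1: Kk|KK
⇒ K over [I-1,I-2,II-1,II-2,II-3,II-4,III-1]: 101 consistent
S/I-1 aff ·: Ss|SS
S/I-2 un ·: ss
S/II-1 aff I-1×I-2: Ss
S/II-2 aff ·: Ss|SS
S/II-3 aff I-1×I-2: Ss
S/II-4 aff I-1×I-2: Ss
S/III-1 aff II-2×II-1: Ss|SS
⇒ S over [I-1,I-2,II-1,II-2,II-3,II-4,III-1]: 8 consistent

II-4 ∈ {KK Ss, Kk Ss}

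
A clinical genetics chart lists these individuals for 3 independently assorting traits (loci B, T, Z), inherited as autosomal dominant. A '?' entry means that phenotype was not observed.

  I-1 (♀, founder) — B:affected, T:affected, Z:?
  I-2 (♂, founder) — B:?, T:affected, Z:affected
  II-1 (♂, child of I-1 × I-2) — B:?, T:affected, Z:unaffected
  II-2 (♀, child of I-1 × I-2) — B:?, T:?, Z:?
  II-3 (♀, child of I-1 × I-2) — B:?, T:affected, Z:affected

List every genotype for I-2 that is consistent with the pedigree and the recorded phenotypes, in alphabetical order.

I-2 ∈ {BB TT Zz, BB Tt Zz, Bb TT Zz, Bb Tt Zz, bb TT Zz, bb Tt Zz}

B/I-1 aff ·: Bb|BB
B/I-2 ? ·: bb|Bb|BB
B/II-1 ? I-1×I-2: bb|Bb|BB
B/II-2 ? I-1×I-2: bb|Bb|BB
B/II-3 ? I-1×I-2: bb|Bb|BB
⇒ B over [I-1,I-2,II-1,II-2,II-3]: 53 consistent
T/I-1 aff ·: Tt|TT
T/I-2 aff ·: Tt|TT
T/II-1 aff I-1×I-2: Tt|TT
T/II-2 ? I-1×I-2: tt|Tt|TT
T/II-3 aff I-1×I-2: Tt|TT
⇒ T over [I-1,I-2,II-1,II-2,II-3]: 29 consistent
Z/I-1 ? ·: zz|Zz
Z/I-2 aff ·: Zz
Z/II-1 un I-1×I-2: zz
Z/II-2 ? I-1×I-2: zz|Zz|ZZ
Z/II-3 aff I-1×I-2: Zz|ZZ
⇒ Z over [I-1,I-2,II-1,II-2,II-3]: 8 consistent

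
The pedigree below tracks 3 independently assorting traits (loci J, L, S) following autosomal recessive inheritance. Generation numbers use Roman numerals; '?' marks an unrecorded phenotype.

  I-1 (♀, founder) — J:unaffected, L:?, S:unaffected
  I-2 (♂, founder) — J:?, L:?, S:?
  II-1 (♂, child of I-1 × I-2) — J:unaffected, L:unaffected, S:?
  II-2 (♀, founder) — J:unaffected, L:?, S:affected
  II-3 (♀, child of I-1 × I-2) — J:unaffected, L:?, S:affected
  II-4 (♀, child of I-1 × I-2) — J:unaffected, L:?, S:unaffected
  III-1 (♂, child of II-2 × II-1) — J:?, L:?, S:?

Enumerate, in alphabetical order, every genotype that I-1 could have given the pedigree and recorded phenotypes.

I-1 ∈ {JJ LL Ss, JJ Ll Ss, JJ ll Ss, Jj LL Ss, Jj Ll Ss, Jj ll Ss}

J/I-1 un ·: JJ|Jj
J/I-2 ? ·: JJ|Jj|jj
J/II-1 un I-1×I-2: JJ|Jj
J/II-2 un ·: JJ|Jj
J/II-3 un I-1×I-2: JJ|Jj
J/II-4 un I-1×I-2: JJ|Jj
J/III-1 ? II-2×II-1: JJ|Jj|jj
⇒ J over [I-1,I-2,II-1,II-2,II-3,II-4,III-1]: 109 consistent
L/I-1 ? ·: LL|Ll|ll
L/I-2 ? ·: LL|Ll|ll
L/II-1 un I-1×I-2: LL|Ll
L/II-2 ? ·: LL|Ll|ll
L/II-3 ? I-1×I-2: LL|Ll|ll
L/II-4 ? I-1×I-2: LL|Ll|ll
L/III-1 ? II-2×II-1: LL|Ll|ll
⇒ L over [I-1,I-2,II-1,II-2,II-3,II-4,III-1]: 261 consistent
S/I-1 un ·: Ss
S/I-2 ? ·: Ss|ss
S/II-1 ? I-1×I-2: SS|Ss|ss
S/II-2 aff ·: ss
S/II-3 aff I-1×I-2: ss
S/II-4 un I-1×I-2: SS|Ss
S/III-1 ? II-2×II-1: Ss|ss
⇒ S over [I-1,I-2,II-1,II-2,II-3,II-4,III-1]: 11 consistent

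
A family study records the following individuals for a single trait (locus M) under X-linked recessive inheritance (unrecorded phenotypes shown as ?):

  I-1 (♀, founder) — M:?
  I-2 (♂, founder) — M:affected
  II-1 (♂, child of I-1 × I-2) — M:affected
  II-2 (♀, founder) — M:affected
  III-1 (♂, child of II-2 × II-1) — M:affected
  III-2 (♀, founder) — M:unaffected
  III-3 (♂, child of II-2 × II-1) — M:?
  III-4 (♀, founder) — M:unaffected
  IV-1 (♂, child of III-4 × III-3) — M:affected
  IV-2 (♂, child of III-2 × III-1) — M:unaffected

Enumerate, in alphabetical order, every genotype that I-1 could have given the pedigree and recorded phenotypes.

I-1 ∈ {X^MX^m, X^mX^m}

M/I-1 ? ·: X^MX^m|X^mX^m
M/I-2 aff ·: X^mY
M/II-1 aff I-1×I-2: X^mY
M/II-2 aff ·: X^mX^m
M/III-1 aff II-2×II-1: X^mY
M/III-2 un ·: X^MX^M|X^MX^m
M/III-3 ? II-2×II-1: X^mY
M/III-4 un ·: X^MX^m
M/IV-1 aff III-4×III-3: X^mY
M/IV-2 un III-2×III-1: X^MY
⇒ M over [I-1,I-2,II-1,II-2,III-1,III-2,III-3,III-4,IV-1,IV-2]: 4 consistent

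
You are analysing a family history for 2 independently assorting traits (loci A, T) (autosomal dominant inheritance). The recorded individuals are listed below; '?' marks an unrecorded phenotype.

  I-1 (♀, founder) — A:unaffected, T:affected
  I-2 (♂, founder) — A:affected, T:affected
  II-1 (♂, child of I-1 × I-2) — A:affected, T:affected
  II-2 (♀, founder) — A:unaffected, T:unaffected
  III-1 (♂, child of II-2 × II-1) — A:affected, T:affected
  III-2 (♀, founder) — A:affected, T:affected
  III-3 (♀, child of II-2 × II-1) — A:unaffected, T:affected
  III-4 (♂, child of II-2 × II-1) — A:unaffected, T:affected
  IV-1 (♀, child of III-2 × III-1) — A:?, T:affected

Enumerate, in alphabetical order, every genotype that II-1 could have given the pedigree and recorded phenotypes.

II-1 ∈ {Aa TT, Aa Tt}

A/I-1 un ·: aa
A/I-2 aff ·: Aa|AA
A/II-1 aff I-1×I-2: Aa
A/II-2 un ·: aa
A/III-1 aff II-2×II-1: Aa
A/III-2 aff ·: Aa|AA
A/III-3 un II-2×II-1: aa
A/III-4 un II-2×II-1: aa
A/IV-1 ? III-2×III-1: aa|Aa|AA
⇒ A over [I-1,I-2,II-1,II-2,III-1,III-2,III-3,III-4,IV-1]: 10 consistent
T/I-1 aff ·: Tt|TT
T/I-2 aff ·: Tt|TT
T/II-1 aff I-1×I-2: Tt|TT
T/II-2 un ·: tt
T/III-1 aff II-2×II-1: Tt
T/III-2 aff ·: Tt|TT
T/III-3 aff II-2×II-1: Tt
T/III-4 aff II-2×II-1: Tt
T/IV-1 aff III-2×III-1: Tt|TT
⇒ T over [I-1,I-2,II-1,II-2,III-1,III-2,III-3,III-4,IV-1]: 28 consistent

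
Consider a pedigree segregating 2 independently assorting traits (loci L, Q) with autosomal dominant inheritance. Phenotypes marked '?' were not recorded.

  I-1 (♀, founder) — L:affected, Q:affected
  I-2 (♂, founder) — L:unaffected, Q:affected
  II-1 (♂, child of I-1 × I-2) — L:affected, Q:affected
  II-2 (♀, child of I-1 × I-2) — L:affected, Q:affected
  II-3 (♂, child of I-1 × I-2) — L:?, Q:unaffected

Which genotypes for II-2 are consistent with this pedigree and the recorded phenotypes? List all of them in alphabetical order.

II-2 ∈ {Ll QQ, Ll Qq}

L/I-1 aff ·: Ll|LL
L/I-2 un ·: ll
L/II-1 aff I-1×I-2: Ll
L/II-2 aff I-1×I-2: Ll
L/II-3 ? I-1×I-2: ll|Ll
⇒ L over [I-1,I-2,II-1,II-2,II-3]: 3 consistent
Q/I-1 aff ·: Qq
Q/I-2 aff ·: Qq
Q/II-1 aff I-1×I-2: Qq|QQ
Q/II-2 aff I-1×I-2: Qq|QQ
Q/II-3 un I-1×I-2: qq
⇒ Q over [I-1,I-2,II-1,II-2,II-3]: 4 consistent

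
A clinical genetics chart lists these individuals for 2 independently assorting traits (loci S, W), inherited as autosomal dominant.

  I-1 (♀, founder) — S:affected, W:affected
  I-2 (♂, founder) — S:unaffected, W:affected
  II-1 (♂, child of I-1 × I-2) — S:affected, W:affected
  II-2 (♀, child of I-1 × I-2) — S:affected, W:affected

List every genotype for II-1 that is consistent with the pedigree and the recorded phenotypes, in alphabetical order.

II-1 ∈ {Ss WW, Ss Ww}

S/I-1 aff ·: Ss|SS
S/I-2 un ·: ss
S/II-1 aff I-1×I-2: Ss
S/II-2 aff I-1×I-2: Ss
⇒ S over [I-1,I-2,II-1,II-2]: 2 consistent
W/I-1 aff ·: Ww|WW
W/I-2 aff ·: Ww|WW
W/II-1 aff I-1×I-2: Ww|WW
W/II-2 aff I-1×I-2: Ww|WW
⇒ W over [I-1,I-2,II-1,II-2]: 13 consistent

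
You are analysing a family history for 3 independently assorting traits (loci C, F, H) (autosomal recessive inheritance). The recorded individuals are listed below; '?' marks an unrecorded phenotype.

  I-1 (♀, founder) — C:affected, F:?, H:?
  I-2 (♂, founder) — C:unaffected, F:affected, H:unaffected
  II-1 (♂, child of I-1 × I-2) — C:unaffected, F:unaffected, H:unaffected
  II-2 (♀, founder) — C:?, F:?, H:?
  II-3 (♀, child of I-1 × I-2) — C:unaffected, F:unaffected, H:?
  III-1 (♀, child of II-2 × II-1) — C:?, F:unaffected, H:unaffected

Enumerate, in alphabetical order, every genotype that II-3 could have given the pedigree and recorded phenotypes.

C/I-1 aff ·: cc
C/I-2 un ·: CC|Cc
C/II-1 un I-1×I-2: Cc
C/II-2 ? ·: CC|Cc|cc
C/II-3 un I-1×I-2: Cc
C/III-1 ? II-2×II-1: CC|Cc|cc
⇒ C over [I-1,I-2,II-1,II-2,II-3,III-1]: 14 consistent
F/I-1 ? ·: FF|Ff
F/I-2 aff ·: ff
F/II-1 un I-1×I-2: Ff
F/II-2 ? ·: FF|Ff|ff
F/II-3 un I-1×I-2: Ff
F/III-1 un II-2×II-1: FF|Ff
⇒ F over [I-1,I-2,II-1,II-2,II-3,III-1]: 10 consistent
H/I-1 ? ·: HH|Hh|hh
H/I-2 un ·: HH|Hh
H/II-1 un I-1×I-2: HH|Hh
H/II-2 ? ·: HH|Hh|hh
H/II-3 ? I-1×I-2: HH|Hh|hh
H/III-1 un II-2×II-1: HH|Hh
⇒ H over [I-1,I-2,II-1,II-2,II-3,III-1]: 82 consistent

II-3 ∈ {Cc Ff HH, Cc Ff Hh, Cc Ff hh}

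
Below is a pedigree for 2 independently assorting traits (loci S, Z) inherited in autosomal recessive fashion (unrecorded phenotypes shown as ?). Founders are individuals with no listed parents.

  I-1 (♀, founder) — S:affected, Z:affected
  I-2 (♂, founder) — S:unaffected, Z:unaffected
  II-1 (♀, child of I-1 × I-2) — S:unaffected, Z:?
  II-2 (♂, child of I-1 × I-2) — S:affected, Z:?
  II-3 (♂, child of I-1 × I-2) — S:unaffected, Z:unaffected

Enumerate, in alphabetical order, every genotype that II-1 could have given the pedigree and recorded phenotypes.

S/I-1 aff ·: ss
S/I-2 un ·: Ss
S/II-1 un I-1×I-2: Ss
S/II-2 aff I-1×I-2: ss
S/II-3 un I-1×I-2: Ss
⇒ S over [I-1,I-2,II-1,II-2,II-3]: 1 consistent
Z/I-1 aff ·: zz
Z/I-2 un ·: ZZ|Zz
Z/II-1 ? I-1×I-2: Zz|zz
Z/II-2 ? I-1×I-2: Zz|zz
Z/II-3 un I-1×I-2: Zz
⇒ Z over [I-1,I-2,II-1,II-2,II-3]: 5 consistent

II-1 ∈ {Ss Zz, Ss zz}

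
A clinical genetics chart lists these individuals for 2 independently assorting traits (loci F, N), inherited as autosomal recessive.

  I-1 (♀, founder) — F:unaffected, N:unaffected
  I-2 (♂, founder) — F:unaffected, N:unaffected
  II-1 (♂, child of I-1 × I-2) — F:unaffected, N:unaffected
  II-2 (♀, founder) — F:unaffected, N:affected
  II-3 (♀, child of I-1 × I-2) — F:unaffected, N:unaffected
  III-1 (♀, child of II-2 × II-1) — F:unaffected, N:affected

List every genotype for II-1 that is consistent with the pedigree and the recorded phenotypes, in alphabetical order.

F/I-1 un ·: FF|Ff
F/I-2 un ·: FF|Ff
F/II-1 un I-1×I-2: FF|Ff
F/II-2 un ·: FF|Ff
F/II-3 un I-1×I-2: FF|Ff
F/III-1 un II-2×II-1: FF|Ff
⇒ F over [I-1,I-2,II-1,II-2,II-3,III-1]: 45 consistent
N/I-1 un ·: NN|Nn
N/I-2 un ·: NN|Nn
N/II-1 un I-1×I-2: Nn
N/II-2 aff ·: nn
N/II-3 un I-1×I-2: NN|Nn
N/III-1 aff II-2×II-1: nn
⇒ N over [I-1,I-2,II-1,II-2,II-3,III-1]: 6 consistent

II-1 ∈ {FF Nn, Ff Nn}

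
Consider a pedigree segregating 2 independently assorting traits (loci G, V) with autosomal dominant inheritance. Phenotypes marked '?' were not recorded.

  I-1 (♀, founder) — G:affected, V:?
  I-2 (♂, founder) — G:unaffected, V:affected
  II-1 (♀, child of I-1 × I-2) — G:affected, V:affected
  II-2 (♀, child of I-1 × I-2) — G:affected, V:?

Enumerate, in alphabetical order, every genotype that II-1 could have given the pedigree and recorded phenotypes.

II-1 ∈ {Gg VV, Gg Vv}

G/I-1 aff ·: Gg|GG
G/I-2 un ·: gg
G/II-1 aff I-1×I-2: Gg
G/II-2 aff I-1×I-2: Gg
⇒ G over [I-1,I-2,II-1,II-2]: 2 consistent
V/I-1 ? ·: vv|Vv|VV
V/I-2 aff ·: Vv|VV
V/II-1 aff I-1×I-2: Vv|VV
V/II-2 ? I-1×I-2: vv|Vv|VV
⇒ V over [I-1,I-2,II-1,II-2]: 18 consistent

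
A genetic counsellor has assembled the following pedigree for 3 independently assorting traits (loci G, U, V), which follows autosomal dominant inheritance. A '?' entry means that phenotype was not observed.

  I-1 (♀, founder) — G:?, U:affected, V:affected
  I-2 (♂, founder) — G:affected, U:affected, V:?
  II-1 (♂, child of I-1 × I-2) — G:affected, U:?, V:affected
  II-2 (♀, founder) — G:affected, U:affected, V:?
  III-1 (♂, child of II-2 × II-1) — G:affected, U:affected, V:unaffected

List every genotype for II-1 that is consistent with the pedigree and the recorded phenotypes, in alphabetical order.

II-1 ∈ {GG UU Vv, GG Uu Vv, GG uu Vv, Gg UU Vv, Gg Uu Vv, Gg uu Vv}

G/I-1 ? ·: gg|Gg|GG
G/I-2 aff ·: Gg|GG
G/II-1 aff I-1×I-2: Gg|GG
G/II-2 aff ·: Gg|GG
G/III-1 aff II-2×II-1: Gg|GG
⇒ G over [I-1,I-2,II-1,II-2,III-1]: 32 consistent
U/I-1 aff ·: Uu|UU
U/I-2 aff ·: Uu|UU
U/II-1 ? I-1×I-2: uu|Uu|UU
U/II-2 aff ·: Uu|UU
U/III-1 aff II-2×II-1: Uu|UU
⇒ U over [I-1,I-2,II-1,II-2,III-1]: 26 consistent
V/I-1 aff ·: Vv|VV
V/I-2 ? ·: vv|Vv|VV
V/II-1 aff I-1×I-2: Vv
V/II-2 ? ·: vv|Vv
V/III-1 un II-2×II-1: vv
⇒ V over [I-1,I-2,II-1,II-2,III-1]: 10 consistent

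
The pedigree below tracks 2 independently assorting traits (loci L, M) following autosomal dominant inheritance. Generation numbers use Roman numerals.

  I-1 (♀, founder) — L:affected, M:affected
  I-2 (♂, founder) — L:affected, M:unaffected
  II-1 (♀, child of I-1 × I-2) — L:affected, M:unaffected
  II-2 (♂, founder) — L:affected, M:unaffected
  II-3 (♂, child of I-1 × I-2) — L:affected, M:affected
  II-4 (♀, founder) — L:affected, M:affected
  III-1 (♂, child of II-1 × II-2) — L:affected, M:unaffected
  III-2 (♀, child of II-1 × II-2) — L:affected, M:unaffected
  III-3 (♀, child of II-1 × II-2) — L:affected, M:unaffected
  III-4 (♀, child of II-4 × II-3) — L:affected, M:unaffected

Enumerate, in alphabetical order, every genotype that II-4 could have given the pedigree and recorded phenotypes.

L/I-1 aff ·: Ll|LL
L/I-2 aff ·: Ll|LL
L/II-1 aff I-1×I-2: Ll|LL
L/II-2 aff ·: Ll|LL
L/II-3 aff I-1×I-2: Ll|LL
L/II-4 aff ·: Ll|LL
L/III-1 aff II-1×II-2: Ll|LL
L/III-2 aff II-1×II-2: Ll|LL
L/III-3 aff II-1×II-2: Ll|LL
L/III-4 aff II-4×II-3: Ll|LL
⇒ L over [I-1,I-2,II-1,II-2,II-3,II-4,III-1,III-2,III-3,III-4]: 552 consistent
M/I-1 aff ·: Mm
M/I-2 un ·: mm
M/II-1 un I-1×I-2: mm
M/II-2 un ·: mm
M/II-3 aff I-1×I-2: Mm
M/II-4 aff ·: Mm
M/III-1 un II-1×II-2: mm
M/III-2 un II-1×II-2: mm
M/III-3 un II-1×II-2: mm
M/III-4 un II-4×II-3: mm
⇒ M over [I-1,I-2,II-1,II-2,II-3,II-4,III-1,III-2,III-3,III-4]: 1 consistent

II-4 ∈ {LL Mm, Ll Mm}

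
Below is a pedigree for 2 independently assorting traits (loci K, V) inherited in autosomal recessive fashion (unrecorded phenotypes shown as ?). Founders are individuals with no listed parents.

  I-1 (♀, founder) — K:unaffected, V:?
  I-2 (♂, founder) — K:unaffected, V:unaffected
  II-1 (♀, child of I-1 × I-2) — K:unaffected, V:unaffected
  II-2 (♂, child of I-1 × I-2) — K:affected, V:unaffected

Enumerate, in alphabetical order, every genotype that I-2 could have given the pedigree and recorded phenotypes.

K/I-1 un ·: Kk
K/I-2 un ·: Kk
K/II-1 un I-1×I-2: KK|Kk
K/II-2 aff I-1×I-2: kk
⇒ K over [I-1,I-2,II-1,II-2]: 2 consistent
V/I-1 ? ·: VV|Vv|vv
V/I-2 un ·: VV|Vv
V/II-1 un I-1×I-2: VV|Vv
V/II-2 un I-1×I-2: VV|Vv
⇒ V over [I-1,I-2,II-1,II-2]: 15 consistent

I-2 ∈ {Kk VV, Kk Vv}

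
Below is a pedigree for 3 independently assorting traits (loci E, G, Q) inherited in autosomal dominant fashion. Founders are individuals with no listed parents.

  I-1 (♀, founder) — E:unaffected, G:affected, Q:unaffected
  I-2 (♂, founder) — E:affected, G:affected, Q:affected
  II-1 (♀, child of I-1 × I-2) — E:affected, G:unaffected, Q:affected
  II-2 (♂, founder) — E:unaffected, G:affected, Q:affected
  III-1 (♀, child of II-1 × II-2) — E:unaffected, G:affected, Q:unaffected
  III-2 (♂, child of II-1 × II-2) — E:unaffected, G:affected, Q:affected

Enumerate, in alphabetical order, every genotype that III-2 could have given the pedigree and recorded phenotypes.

E/I-1 un ·: ee
E/I-2 aff ·: Ee|EE
E/II-1 aff I-1×I-2: Ee
E/II-2 un ·: ee
E/III-1 un II-1×II-2: ee
E/III-2 un II-1×II-2: ee
⇒ E over [I-1,I-2,II-1,II-2,III-1,III-2]: 2 consistent
G/I-1 aff ·: Gg
G/I-2 aff ·: Gg
G/II-1 un I-1×I-2: gg
G/II-2 aff ·: Gg|GG
G/III-1 aff II-1×II-2: Gg
G/III-2 aff II-1×II-2: Gg
⇒ G over [I-1,I-2,II-1,II-2,III-1,III-2]: 2 consistent
Q/I-1 un ·: qq
Q/I-2 aff ·: Qq|QQ
Q/II-1 aff I-1×I-2: Qq
Q/II-2 aff ·: Qq
Q/III-1 un II-1×II-2: qq
Q/III-2 aff II-1×II-2: Qq|QQ
⇒ Q over [I-1,I-2,II-1,II-2,III-1,III-2]: 4 consistent

III-2 ∈ {ee Gg QQ, ee Gg Qq}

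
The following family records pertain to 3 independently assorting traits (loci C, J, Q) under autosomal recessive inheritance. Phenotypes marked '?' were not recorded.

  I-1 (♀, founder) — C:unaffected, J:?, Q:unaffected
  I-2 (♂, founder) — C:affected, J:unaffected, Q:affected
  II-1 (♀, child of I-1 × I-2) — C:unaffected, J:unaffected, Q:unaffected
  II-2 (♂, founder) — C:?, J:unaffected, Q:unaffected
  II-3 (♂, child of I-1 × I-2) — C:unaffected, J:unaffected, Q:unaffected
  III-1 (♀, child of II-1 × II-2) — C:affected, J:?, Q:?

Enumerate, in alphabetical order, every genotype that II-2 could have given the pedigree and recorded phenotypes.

II-2 ∈ {Cc JJ QQ, Cc JJ Qq, Cc Jj QQ, Cc Jj Qq, cc JJ QQ, cc JJ Qq, cc Jj QQ, cc Jj Qq}

C/I-1 un ·: CC|Cc
C/I-2 aff ·: cc
C/II-1 un I-1×I-2: Cc
C/II-2 ? ·: Cc|cc
C/II-3 un I-1×I-2: Cc
C/III-1 aff II-1×II-2: cc
⇒ C over [I-1,I-2,II-1,II-2,II-3,III-1]: 4 consistent
J/I-1 ? ·: JJ|Jj|jj
J/I-2 un ·: JJ|Jj
J/II-1 un I-1×I-2: JJ|Jj
J/II-2 un ·: JJ|Jj
J/II-3 un I-1×I-2: JJ|Jj
J/III-1 ? II-1×II-2: JJ|Jj|jj
⇒ J over [I-1,I-2,II-1,II-2,II-3,III-1]: 61 consistent
Q/I-1 un ·: QQ|Qq
Q/I-2 aff ·: qq
Q/II-1 un I-1×I-2: Qq
Q/II-2 un ·: QQ|Qq
Q/II-3 un I-1×I-2: Qq
Q/III-1 ? II-1×II-2: QQ|Qq|qq
⇒ Q over [I-1,I-2,II-1,II-2,II-3,III-1]: 10 consistent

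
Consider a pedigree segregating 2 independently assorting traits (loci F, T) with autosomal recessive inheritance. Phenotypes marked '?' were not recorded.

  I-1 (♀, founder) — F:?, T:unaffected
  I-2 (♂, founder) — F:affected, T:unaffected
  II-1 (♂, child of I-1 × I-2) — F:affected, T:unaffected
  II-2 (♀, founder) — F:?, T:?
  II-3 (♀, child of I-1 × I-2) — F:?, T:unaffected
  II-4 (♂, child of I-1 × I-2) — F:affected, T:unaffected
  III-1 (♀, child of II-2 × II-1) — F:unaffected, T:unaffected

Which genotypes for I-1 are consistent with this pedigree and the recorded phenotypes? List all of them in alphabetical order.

I-1 ∈ {Ff TT, Ff Tt, ff TT, ff Tt}

F/I-1 ? ·: Ff|ff
F/I-2 aff ·: ff
F/II-1 aff I-1×I-2: ff
F/II-2 ? ·: FF|Ff
F/II-3 ? I-1×I-2: Ff|ff
F/II-4 aff I-1×I-2: ff
F/III-1 un II-2×II-1: Ff
⇒ F over [I-1,I-2,II-1,II-2,II-3,II-4,III-1]: 6 consistent
T/I-1 un ·: TT|Tt
T/I-2 un ·: TT|Tt
T/II-1 un I-1×I-2: TT|Tt
T/II-2 ? ·: TT|Tt|tt
T/II-3 un I-1×I-2: TT|Tt
T/II-4 un I-1×I-2: TT|Tt
T/III-1 un II-2×II-1: TT|Tt
⇒ T over [I-1,I-2,II-1,II-2,II-3,II-4,III-1]: 112 consistent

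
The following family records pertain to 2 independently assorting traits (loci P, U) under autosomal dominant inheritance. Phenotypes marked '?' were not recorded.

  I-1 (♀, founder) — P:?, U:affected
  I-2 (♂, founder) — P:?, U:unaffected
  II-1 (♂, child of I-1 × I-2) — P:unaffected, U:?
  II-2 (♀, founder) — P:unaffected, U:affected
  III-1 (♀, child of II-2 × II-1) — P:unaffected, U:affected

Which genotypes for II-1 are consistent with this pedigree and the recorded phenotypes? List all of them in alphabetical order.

P/I-1 ? ·: pp|Pp
P/I-2 ? ·: pp|Pp
P/II-1 un I-1×I-2: pp
P/II-2 un ·: pp
P/III-1 un II-2×II-1: pp
⇒ P over [I-1,I-2,II-1,II-2,III-1]: 4 consistent
U/I-1 aff ·: Uu|UU
U/I-2 un ·: uu
U/II-1 ? I-1×I-2: uu|Uu
U/II-2 aff ·: Uu|UU
U/III-1 aff II-2×II-1: Uu|UU
⇒ U over [I-1,I-2,II-1,II-2,III-1]: 10 consistent

II-1 ∈ {pp Uu, pp uu}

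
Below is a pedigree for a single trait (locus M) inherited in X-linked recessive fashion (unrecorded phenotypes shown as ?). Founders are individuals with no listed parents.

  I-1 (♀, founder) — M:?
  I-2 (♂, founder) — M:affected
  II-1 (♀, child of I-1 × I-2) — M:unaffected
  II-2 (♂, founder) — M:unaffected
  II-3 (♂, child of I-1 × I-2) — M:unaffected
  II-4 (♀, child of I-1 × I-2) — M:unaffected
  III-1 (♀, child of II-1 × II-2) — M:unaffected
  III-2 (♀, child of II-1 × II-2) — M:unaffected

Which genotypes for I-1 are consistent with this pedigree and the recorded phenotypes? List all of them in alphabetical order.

M/I-1 ? ·: X^MX^M|X^MX^m
M/I-2 aff ·: X^mY
M/II-1 un I-1×I-2: X^MX^m
M/II-2 un ·: X^MY
M/II-3 un I-1×I-2: X^MY
M/II-4 un I-1×I-2: X^MX^m
M/III-1 un II-1×II-2: X^MX^M|X^MX^m
M/III-2 un II-1×II-2: X^MX^M|X^MX^m
⇒ M over [I-1,I-2,II-1,II-2,II-3,II-4,III-1,III-2]: 8 consistent

I-1 ∈ {X^MX^M, X^MX^m}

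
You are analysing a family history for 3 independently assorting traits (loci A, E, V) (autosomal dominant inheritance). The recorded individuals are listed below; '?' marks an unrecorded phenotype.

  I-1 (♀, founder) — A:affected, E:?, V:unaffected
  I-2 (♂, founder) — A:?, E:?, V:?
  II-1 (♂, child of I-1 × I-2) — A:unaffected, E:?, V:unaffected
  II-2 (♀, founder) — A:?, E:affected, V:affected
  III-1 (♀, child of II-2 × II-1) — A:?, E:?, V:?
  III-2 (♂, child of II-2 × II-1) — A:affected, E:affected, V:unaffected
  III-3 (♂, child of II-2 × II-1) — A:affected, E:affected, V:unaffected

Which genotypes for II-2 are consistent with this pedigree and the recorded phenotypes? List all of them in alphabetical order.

A/I-1 aff ·: Aa
A/I-2 ? ·: aa|Aa
A/II-1 un I-1×I-2: aa
A/II-2 ? ·: Aa|AA
A/III-1 ? II-2×II-1: aa|Aa
A/III-2 aff II-2×II-1: Aa
A/III-3 aff II-2×II-1: Aa
⇒ A over [I-1,I-2,II-1,II-2,III-1,III-2,III-3]: 6 consistent
E/I-1 ? ·: ee|Ee|EE
E/I-2 ? ·: ee|Ee|EE
E/II-1 ? I-1×I-2: ee|Ee|EE
E/II-2 aff ·: Ee|EE
E/III-1 ? II-2×II-1: ee|Ee|EE
E/III-2 aff II-2×II-1: Ee|EE
E/III-3 aff II-2×II-1: Ee|EE
⇒ E over [I-1,I-2,II-1,II-2,III-1,III-2,III-3]: 188 consistent
V/I-1 un ·: vv
V/I-2 ? ·: vv|Vv
V/II-1 un I-1×I-2: vv
V/II-2 aff ·: Vv
V/III-1 ? II-2×II-1: vv|Vv
V/III-2 un II-2×II-1: vv
V/III-3 un II-2×II-1: vv
⇒ V over [I-1,I-2,II-1,II-2,III-1,III-2,III-3]: 4 consistent

II-2 ∈ {AA EE Vv, AA Ee Vv, Aa EE Vv, Aa Ee Vv}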